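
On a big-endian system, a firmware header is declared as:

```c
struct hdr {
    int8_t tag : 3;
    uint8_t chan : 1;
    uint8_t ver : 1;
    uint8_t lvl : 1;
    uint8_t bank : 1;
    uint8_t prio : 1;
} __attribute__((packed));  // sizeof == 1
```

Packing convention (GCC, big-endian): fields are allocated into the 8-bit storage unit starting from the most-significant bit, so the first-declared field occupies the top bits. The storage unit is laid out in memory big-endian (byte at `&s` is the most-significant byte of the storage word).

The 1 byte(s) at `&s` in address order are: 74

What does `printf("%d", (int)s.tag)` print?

[0]=0x74 (big-endian) → word 0x74
tag:3 @ bit 5 → (0x74>>5)&0x7 = 0x3  ←
chan:1 @ bit 4 → (0x74>>4)&0x1 = 0x1
ver:1 @ bit 3 → (0x74>>3)&0x1 = 0x0
lvl:1 @ bit 2 → (0x74>>2)&0x1 = 0x1
bank:1 @ bit 1 → (0x74>>1)&0x1 = 0x0
prio:1 @ bit 0 → (0x74>>0)&0x1 = 0x0
tag signed 3b, MSB=0: value = 3

3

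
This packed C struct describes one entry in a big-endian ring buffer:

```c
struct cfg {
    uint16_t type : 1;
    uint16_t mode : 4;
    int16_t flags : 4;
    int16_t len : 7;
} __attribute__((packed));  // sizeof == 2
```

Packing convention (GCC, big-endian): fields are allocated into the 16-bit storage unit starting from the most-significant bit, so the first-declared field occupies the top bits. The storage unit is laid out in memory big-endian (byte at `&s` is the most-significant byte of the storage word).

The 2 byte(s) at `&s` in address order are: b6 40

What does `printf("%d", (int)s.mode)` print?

[0]=0xb6 [1]=0x40 (big-endian) → word 0xb640
type [15+:1] = (word>>15) & 0x1 = 1
mode [11+:4] = (word>>11) & 0xf = 6  ←
flags [7+:4] = (word>>7) & 0xf = 12
len [0+:7] = (word>>0) & 0x7f = 64

6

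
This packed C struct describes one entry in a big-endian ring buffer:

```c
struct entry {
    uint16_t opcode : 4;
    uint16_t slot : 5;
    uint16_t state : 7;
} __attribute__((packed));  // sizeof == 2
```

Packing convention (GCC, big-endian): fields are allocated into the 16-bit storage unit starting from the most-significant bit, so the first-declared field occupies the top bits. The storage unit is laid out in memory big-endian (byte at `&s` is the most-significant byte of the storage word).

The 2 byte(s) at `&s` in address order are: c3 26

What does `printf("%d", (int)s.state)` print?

[0]=0xc3 [1]=0x26 (big-endian) → word 0xc326
opcode:4 @ bit 12 → (0xc326>>12)&0xf = 0xc
slot:5 @ bit 7 → (0xc326>>7)&0x1f = 0x6
state:7 @ bit 0 → (0xc326>>0)&0x7f = 0x26  ←

38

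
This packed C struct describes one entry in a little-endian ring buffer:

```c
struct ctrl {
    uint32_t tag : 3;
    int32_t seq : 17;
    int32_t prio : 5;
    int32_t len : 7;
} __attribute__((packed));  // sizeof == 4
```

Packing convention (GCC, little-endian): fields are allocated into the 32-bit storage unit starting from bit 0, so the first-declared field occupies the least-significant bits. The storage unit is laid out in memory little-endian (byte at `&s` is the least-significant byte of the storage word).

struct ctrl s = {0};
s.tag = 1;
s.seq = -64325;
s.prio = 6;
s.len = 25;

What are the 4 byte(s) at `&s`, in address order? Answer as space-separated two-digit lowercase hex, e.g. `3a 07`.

d9 25 68 32

tag (3b) val=1 bits=0x1 at bit 0: 0x00000001
seq (17b) val=-64325 bits=0x104bb at bit 3: 0x000825d9
prio (5b) val=6 bits=0x6 at bit 20: 0x006825d9
len (7b) val=25 bits=0x19 at bit 25: 0x326825d9
word = 0x326825d9 → little-endian bytes:
  [0]=0xd9  [1]=0x25  [2]=0x68  [3]=0x32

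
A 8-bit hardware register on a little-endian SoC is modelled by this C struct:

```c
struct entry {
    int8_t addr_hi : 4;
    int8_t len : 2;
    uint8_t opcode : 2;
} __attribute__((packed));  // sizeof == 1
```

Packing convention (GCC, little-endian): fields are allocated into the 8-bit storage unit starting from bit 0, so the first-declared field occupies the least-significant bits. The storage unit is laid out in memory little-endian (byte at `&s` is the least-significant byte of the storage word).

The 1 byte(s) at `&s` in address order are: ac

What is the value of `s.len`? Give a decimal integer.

[0]=0xac (little-endian) → word 0xac
addr_hi [0+:4] = (word>>0) & 0xf = 12
len [4+:2] = (word>>4) & 0x3 = 2  ←
opcode [6+:2] = (word>>6) & 0x3 = 2
len signed 2b, MSB=1: 2 - 4 = -2

-2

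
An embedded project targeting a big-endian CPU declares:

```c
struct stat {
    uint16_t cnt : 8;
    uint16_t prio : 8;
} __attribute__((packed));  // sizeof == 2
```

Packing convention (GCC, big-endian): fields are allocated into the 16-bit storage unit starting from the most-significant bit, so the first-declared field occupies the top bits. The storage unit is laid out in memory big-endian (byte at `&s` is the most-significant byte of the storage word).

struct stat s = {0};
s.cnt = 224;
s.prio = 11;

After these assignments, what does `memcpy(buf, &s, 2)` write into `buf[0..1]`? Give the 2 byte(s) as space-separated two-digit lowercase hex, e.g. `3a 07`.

[8+:8] cnt=224 & 0xff = 0xe0; word=0xe000
[0+:8] prio=11 & 0xff = 0xb; word=0xe00b
word = 0xe00b → big-endian bytes:
  [0]=0xe0  [1]=0x0b

e0 0b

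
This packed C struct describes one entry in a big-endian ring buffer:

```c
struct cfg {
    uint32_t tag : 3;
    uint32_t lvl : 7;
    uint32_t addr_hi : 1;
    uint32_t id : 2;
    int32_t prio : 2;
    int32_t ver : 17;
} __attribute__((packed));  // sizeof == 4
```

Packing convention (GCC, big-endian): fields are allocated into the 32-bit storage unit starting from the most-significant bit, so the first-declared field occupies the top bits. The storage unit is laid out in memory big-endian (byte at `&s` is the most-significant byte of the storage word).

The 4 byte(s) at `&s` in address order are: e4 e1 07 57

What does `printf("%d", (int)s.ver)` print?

[0]=0xe4 [1]=0xe1 [2]=0x07 [3]=0x57 (big-endian) → word 0xe4e10757
tag:3 @ bit 29 → (0xe4e10757>>29)&0x7 = 0x7
lvl:7 @ bit 22 → (0xe4e10757>>22)&0x7f = 0x13
addr_hi:1 @ bit 21 → (0xe4e10757>>21)&0x1 = 0x1
id:2 @ bit 19 → (0xe4e10757>>19)&0x3 = 0x0
prio:2 @ bit 17 → (0xe4e10757>>17)&0x3 = 0x0
ver:17 @ bit 0 → (0xe4e10757>>0)&0x1ffff = 0x10757  ←
ver signed 17b, MSB=1: 67415 - 131072 = -63657

-63657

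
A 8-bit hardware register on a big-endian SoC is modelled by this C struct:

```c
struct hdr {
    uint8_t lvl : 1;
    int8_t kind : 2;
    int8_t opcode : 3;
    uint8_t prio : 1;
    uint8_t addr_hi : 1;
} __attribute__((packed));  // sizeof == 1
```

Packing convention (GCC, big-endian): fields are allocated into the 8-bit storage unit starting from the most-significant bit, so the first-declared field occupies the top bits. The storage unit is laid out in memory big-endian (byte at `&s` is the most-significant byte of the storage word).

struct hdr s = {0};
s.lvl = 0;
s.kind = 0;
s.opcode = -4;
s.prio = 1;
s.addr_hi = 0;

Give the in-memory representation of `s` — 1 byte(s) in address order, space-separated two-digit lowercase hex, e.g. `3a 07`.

lvl (1b) val=0 bits=0x0 at bit 7: 0x00
kind (2b) val=0 bits=0x0 at bit 5: 0x00
opcode (3b) val=-4 bits=0x4 at bit 2: 0x10
prio (1b) val=1 bits=0x1 at bit 1: 0x12
addr_hi (1b) val=0 bits=0x0 at bit 0: 0x12
word = 0x12 → big-endian bytes:
  [0]=0x12

12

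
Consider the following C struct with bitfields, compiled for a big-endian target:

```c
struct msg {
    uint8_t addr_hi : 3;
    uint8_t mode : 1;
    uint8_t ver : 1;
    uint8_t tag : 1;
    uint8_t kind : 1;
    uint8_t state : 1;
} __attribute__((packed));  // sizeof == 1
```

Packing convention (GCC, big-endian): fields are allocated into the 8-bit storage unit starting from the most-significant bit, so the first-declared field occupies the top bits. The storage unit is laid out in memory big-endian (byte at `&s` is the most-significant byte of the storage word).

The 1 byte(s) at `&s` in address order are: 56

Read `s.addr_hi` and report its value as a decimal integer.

[0]=0x56 (big-endian) → word 0x56
addr_hi [5+:3] = (word>>5) & 0x7 = 2  ←
mode [4+:1] = (word>>4) & 0x1 = 1
ver [3+:1] = (word>>3) & 0x1 = 0
tag [2+:1] = (word>>2) & 0x1 = 1
kind [1+:1] = (word>>1) & 0x1 = 1
state [0+:1] = (word>>0) & 0x1 = 0

2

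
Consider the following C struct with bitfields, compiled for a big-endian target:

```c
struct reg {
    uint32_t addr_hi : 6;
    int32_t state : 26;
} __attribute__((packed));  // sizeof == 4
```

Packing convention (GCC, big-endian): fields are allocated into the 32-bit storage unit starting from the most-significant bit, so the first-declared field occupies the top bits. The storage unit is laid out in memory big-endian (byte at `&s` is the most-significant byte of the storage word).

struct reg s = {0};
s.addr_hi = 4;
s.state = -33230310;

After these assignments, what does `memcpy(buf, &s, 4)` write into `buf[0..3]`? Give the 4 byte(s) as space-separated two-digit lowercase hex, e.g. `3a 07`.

[26+:6] addr_hi=4 & 0x3f = 0x4; word=0x10000000
[0+:26] state=-33230310 & 0x3ffffff = 0x204f21a; word=0x1204f21a
word = 0x1204f21a → big-endian bytes:
  [0]=0x12  [1]=0x04  [2]=0xf2  [3]=0x1a

12 04 f2 1a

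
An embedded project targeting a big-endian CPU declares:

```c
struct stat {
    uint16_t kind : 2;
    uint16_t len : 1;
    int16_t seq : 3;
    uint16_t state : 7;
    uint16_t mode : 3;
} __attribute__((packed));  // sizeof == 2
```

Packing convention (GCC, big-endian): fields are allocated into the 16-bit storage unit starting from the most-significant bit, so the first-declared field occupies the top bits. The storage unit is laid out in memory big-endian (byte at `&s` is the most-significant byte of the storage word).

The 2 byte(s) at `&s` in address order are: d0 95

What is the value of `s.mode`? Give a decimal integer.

5

[0]=0xd0 [1]=0x95 (big-endian) → word 0xd095
kind:2 @ bit 14 → (0xd095>>14)&0x3 = 0x3
len:1 @ bit 13 → (0xd095>>13)&0x1 = 0x0
seq:3 @ bit 10 → (0xd095>>10)&0x7 = 0x4
state:7 @ bit 3 → (0xd095>>3)&0x7f = 0x12
mode:3 @ bit 0 → (0xd095>>0)&0x7 = 0x5  ←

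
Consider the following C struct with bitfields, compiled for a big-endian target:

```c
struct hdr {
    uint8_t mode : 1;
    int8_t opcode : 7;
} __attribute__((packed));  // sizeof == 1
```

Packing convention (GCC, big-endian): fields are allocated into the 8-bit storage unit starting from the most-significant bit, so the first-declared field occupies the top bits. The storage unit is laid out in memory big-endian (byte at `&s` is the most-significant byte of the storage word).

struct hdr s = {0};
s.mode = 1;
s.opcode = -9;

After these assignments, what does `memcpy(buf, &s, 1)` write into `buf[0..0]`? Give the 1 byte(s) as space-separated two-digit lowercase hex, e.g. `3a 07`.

f7

mode:1 = 1 → 0x1 << 7 → word 0x80
opcode:7 = -9 → 0x77 << 0 → word 0xf7
word = 0xf7 → big-endian bytes:
  [0]=0xf7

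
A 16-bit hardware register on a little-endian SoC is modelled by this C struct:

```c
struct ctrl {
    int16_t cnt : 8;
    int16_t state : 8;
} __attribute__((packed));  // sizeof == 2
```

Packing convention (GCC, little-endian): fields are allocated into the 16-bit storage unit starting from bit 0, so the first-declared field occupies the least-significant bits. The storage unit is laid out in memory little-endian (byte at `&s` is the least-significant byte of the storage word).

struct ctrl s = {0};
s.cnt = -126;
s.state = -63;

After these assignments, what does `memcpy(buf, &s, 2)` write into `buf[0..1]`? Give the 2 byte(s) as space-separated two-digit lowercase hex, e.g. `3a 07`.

82 c1

cnt (8b) val=-126 bits=0x82 at bit 0: 0x0082
state (8b) val=-63 bits=0xc1 at bit 8: 0xc182
word = 0xc182 → little-endian bytes:
  [0]=0x82  [1]=0xc1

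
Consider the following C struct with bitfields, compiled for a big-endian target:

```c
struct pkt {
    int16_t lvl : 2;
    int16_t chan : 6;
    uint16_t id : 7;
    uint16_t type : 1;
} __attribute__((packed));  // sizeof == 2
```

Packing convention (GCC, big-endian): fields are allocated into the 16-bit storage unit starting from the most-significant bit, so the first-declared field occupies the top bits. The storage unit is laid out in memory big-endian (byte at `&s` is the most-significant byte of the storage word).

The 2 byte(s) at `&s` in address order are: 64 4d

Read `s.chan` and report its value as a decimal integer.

-28

[0]=0x64 [1]=0x4d (big-endian) → word 0x644d
lvl [14+:2] = (word>>14) & 0x3 = 1
chan [8+:6] = (word>>8) & 0x3f = 36  ←
id [1+:7] = (word>>1) & 0x7f = 38
type [0+:1] = (word>>0) & 0x1 = 1
chan signed 6b, MSB=1: 36 - 64 = -28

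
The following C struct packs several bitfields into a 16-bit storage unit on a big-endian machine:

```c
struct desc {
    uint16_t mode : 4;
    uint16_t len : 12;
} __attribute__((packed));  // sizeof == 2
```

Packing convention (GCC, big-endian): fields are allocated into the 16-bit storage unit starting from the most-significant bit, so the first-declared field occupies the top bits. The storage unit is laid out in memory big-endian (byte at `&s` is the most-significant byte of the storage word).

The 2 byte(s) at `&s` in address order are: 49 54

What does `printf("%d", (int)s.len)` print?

[0]=0x49 [1]=0x54 (big-endian) → word 0x4954
mode [12+:4] = (word>>12) & 0xf = 4
len [0+:12] = (word>>0) & 0xfff = 2388  ←

2388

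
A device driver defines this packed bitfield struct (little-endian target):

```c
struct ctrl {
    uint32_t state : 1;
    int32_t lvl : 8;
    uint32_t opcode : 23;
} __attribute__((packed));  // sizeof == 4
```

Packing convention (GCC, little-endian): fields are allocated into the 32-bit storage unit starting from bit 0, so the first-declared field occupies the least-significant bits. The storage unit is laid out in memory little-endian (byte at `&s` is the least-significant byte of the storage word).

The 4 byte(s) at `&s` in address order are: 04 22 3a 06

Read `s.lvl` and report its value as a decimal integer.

[0]=0x04 [1]=0x22 [2]=0x3a [3]=0x06 (little-endian) → word 0x063a2204
state [0+:1] = (word>>0) & 0x1 = 0
lvl [1+:8] = (word>>1) & 0xff = 2  ←
opcode [9+:23] = (word>>9) & 0x7fffff = 204049
lvl signed 8b, MSB=0: value = 2

2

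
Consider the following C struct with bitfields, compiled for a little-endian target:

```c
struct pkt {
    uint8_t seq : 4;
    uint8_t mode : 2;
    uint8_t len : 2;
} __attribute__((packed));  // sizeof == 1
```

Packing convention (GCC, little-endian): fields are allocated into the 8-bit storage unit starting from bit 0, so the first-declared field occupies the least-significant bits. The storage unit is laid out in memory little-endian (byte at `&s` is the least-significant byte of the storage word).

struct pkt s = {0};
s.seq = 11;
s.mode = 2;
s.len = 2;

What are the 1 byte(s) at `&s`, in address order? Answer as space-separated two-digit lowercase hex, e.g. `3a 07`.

seq (4b) val=11 bits=0xb at bit 0: 0x0b
mode (2b) val=2 bits=0x2 at bit 4: 0x2b
len (2b) val=2 bits=0x2 at bit 6: 0xab
word = 0xab → little-endian bytes:
  [0]=0xab

ab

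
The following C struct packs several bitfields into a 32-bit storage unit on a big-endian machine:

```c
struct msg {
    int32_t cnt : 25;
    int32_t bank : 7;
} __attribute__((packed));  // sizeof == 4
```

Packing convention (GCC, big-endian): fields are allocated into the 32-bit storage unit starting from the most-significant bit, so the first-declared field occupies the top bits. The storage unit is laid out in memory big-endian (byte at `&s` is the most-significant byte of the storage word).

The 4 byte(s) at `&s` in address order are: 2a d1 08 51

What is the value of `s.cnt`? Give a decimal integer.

[0]=0x2a [1]=0xd1 [2]=0x08 [3]=0x51 (big-endian) → word 0x2ad10851
cnt:25 @ bit 7 → (0x2ad10851>>7)&0x1ffffff = 0x55a210  ←
bank:7 @ bit 0 → (0x2ad10851>>0)&0x7f = 0x51
cnt signed 25b, MSB=0: value = 5612048

5612048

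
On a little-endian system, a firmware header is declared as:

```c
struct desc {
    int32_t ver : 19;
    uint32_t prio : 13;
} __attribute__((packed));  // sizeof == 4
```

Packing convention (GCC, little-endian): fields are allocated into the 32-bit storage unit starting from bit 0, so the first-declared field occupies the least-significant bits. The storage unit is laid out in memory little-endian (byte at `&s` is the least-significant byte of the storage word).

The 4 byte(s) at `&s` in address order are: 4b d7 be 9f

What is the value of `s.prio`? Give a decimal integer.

5111

[0]=0x4b [1]=0xd7 [2]=0xbe [3]=0x9f (little-endian) → word 0x9fbed74b
ver:19 @ bit 0 → (0x9fbed74b>>0)&0x7ffff = 0x6d74b
prio:13 @ bit 19 → (0x9fbed74b>>19)&0x1fff = 0x13f7  ←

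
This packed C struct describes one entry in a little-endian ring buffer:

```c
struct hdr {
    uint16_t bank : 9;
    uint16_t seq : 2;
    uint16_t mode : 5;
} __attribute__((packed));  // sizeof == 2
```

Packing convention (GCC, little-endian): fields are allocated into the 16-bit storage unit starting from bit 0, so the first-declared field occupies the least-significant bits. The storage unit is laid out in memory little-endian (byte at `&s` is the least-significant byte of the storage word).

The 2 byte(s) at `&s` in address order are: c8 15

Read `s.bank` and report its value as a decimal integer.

[0]=0xc8 [1]=0x15 (little-endian) → word 0x15c8
bank:9 @ bit 0 → (0x15c8>>0)&0x1ff = 0x1c8  ←
seq:2 @ bit 9 → (0x15c8>>9)&0x3 = 0x2
mode:5 @ bit 11 → (0x15c8>>11)&0x1f = 0x2

456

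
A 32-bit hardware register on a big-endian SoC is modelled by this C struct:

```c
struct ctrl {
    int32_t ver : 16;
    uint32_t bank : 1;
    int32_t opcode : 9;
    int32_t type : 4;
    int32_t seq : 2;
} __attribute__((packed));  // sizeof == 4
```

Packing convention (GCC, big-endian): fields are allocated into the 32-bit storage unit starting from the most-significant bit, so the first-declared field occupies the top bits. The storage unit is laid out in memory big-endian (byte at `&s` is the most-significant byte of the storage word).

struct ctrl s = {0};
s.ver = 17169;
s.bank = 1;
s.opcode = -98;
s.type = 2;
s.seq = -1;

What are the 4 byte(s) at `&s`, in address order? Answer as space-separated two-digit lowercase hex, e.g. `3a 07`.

43 11 e7 8b

ver (16b) val=17169 bits=0x4311 at bit 16: 0x43110000
bank (1b) val=1 bits=0x1 at bit 15: 0x43118000
opcode (9b) val=-98 bits=0x19e at bit 6: 0x4311e780
type (4b) val=2 bits=0x2 at bit 2: 0x4311e788
seq (2b) val=-1 bits=0x3 at bit 0: 0x4311e78b
word = 0x4311e78b → big-endian bytes:
  [0]=0x43  [1]=0x11  [2]=0xe7  [3]=0x8b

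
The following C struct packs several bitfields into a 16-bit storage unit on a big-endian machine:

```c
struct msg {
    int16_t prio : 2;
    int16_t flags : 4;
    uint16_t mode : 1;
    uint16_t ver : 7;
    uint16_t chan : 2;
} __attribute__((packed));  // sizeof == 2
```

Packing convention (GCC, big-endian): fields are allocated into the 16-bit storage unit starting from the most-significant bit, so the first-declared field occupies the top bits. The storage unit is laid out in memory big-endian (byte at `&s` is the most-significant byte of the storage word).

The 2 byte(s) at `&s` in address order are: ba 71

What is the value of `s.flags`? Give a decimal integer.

-2

[0]=0xba [1]=0x71 (big-endian) → word 0xba71
prio [14+:2] = (word>>14) & 0x3 = 2
flags [10+:4] = (word>>10) & 0xf = 14  ←
mode [9+:1] = (word>>9) & 0x1 = 1
ver [2+:7] = (word>>2) & 0x7f = 28
chan [0+:2] = (word>>0) & 0x3 = 1
flags signed 4b, MSB=1: 14 - 16 = -2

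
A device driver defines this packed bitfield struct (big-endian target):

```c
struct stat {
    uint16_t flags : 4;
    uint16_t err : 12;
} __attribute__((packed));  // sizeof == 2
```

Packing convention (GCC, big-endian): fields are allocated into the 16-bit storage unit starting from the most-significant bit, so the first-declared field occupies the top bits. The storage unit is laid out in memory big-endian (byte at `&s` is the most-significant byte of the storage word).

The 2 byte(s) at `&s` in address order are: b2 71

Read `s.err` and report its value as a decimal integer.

[0]=0xb2 [1]=0x71 (big-endian) → word 0xb271
flags:4 @ bit 12 → (0xb271>>12)&0xf = 0xb
err:12 @ bit 0 → (0xb271>>0)&0xfff = 0x271  ←

625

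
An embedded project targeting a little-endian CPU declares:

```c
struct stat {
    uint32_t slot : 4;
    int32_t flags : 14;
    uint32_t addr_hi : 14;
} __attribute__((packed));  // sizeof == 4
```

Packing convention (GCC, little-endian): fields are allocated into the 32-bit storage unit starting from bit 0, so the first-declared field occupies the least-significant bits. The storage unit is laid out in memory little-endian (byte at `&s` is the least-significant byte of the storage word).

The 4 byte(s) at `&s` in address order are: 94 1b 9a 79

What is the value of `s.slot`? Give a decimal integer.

[0]=0x94 [1]=0x1b [2]=0x9a [3]=0x79 (little-endian) → word 0x799a1b94
slot:4 @ bit 0 → (0x799a1b94>>0)&0xf = 0x4  ←
flags:14 @ bit 4 → (0x799a1b94>>4)&0x3fff = 0x21b9
addr_hi:14 @ bit 18 → (0x799a1b94>>18)&0x3fff = 0x1e66

4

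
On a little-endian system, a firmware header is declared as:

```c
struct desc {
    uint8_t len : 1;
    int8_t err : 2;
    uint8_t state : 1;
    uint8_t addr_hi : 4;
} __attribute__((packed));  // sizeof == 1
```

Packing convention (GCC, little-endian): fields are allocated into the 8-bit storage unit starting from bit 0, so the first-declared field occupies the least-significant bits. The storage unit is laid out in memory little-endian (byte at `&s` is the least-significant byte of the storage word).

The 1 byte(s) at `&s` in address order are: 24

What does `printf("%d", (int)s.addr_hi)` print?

[0]=0x24 (little-endian) → word 0x24
len [0+:1] = (word>>0) & 0x1 = 0
err [1+:2] = (word>>1) & 0x3 = 2
state [3+:1] = (word>>3) & 0x1 = 0
addr_hi [4+:4] = (word>>4) & 0xf = 2  ←

2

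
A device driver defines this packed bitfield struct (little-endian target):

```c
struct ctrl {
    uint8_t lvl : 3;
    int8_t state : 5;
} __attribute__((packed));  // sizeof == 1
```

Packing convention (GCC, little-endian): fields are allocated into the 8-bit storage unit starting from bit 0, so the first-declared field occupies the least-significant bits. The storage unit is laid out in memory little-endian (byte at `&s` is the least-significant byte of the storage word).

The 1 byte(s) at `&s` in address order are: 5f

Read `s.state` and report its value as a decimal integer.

[0]=0x5f (little-endian) → word 0x5f
lvl [0+:3] = (word>>0) & 0x7 = 7
state [3+:5] = (word>>3) & 0x1f = 11  ←
state signed 5b, MSB=0: value = 11

11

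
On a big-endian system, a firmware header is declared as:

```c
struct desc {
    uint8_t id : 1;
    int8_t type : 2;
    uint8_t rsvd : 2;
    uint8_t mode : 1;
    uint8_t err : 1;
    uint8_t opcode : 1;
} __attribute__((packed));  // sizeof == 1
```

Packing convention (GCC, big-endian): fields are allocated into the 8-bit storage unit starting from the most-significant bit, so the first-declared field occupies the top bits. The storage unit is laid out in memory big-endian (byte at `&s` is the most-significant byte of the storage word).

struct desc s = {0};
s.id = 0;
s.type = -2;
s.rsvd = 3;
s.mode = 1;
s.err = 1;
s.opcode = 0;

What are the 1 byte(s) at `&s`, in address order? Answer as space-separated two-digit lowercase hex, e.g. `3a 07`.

5e

[7+:1] id=0 & 0x1 = 0x0; word=0x00
[5+:2] type=-2 & 0x3 = 0x2; word=0x40
[3+:2] rsvd=3 & 0x3 = 0x3; word=0x58
[2+:1] mode=1 & 0x1 = 0x1; word=0x5c
[1+:1] err=1 & 0x1 = 0x1; word=0x5e
[0+:1] opcode=0 & 0x1 = 0x0; word=0x5e
word = 0x5e → big-endian bytes:
  [0]=0x5e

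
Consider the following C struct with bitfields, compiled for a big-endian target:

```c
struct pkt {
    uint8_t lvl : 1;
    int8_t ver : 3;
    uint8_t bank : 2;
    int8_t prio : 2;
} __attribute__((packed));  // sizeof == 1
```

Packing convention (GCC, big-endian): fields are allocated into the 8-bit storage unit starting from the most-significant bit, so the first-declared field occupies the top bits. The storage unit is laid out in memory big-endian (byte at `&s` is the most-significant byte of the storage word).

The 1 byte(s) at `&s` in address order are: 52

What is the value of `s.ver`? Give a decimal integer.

-3

[0]=0x52 (big-endian) → word 0x52
lvl:1 @ bit 7 → (0x52>>7)&0x1 = 0x0
ver:3 @ bit 4 → (0x52>>4)&0x7 = 0x5  ←
bank:2 @ bit 2 → (0x52>>2)&0x3 = 0x0
prio:2 @ bit 0 → (0x52>>0)&0x3 = 0x2
ver signed 3b, MSB=1: 5 - 8 = -3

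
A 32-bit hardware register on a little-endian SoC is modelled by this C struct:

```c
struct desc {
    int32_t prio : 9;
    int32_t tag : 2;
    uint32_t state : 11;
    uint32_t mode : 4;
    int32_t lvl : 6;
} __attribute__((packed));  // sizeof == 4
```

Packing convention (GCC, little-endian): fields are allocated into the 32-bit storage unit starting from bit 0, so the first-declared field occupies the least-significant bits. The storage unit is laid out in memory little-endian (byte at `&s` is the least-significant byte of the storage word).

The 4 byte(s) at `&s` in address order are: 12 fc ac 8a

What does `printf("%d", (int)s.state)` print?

[0]=0x12 [1]=0xfc [2]=0xac [3]=0x8a (little-endian) → word 0x8aacfc12
prio [0+:9] = (word>>0) & 0x1ff = 18
tag [9+:2] = (word>>9) & 0x3 = 2
state [11+:11] = (word>>11) & 0x7ff = 1439  ←
mode [22+:4] = (word>>22) & 0xf = 10
lvl [26+:6] = (word>>26) & 0x3f = 34

1439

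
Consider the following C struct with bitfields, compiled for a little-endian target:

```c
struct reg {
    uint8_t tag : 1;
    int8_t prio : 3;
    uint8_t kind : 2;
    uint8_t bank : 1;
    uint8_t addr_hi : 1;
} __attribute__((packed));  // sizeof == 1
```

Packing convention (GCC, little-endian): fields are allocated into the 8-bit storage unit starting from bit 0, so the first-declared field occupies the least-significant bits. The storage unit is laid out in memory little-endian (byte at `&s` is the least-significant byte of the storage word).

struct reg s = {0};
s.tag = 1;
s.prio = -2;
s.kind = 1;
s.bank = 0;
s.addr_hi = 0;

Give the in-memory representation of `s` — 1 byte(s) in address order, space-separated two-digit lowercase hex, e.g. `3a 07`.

1d

tag (1b) val=1 bits=0x1 at bit 0: 0x01
prio (3b) val=-2 bits=0x6 at bit 1: 0x0d
kind (2b) val=1 bits=0x1 at bit 4: 0x1d
bank (1b) val=0 bits=0x0 at bit 6: 0x1d
addr_hi (1b) val=0 bits=0x0 at bit 7: 0x1d
word = 0x1d → little-endian bytes:
  [0]=0x1d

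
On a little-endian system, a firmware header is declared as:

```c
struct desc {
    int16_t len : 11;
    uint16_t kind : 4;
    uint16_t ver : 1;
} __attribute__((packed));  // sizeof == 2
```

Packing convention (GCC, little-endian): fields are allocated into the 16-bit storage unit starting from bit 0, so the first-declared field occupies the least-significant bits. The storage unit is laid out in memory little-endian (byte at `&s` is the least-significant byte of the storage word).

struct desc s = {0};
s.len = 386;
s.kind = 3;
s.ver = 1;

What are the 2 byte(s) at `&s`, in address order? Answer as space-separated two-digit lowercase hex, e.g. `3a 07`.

82 99

len:11 = 386 → 0x182 << 0 → word 0x0182
kind:4 = 3 → 0x3 << 11 → word 0x1982
ver:1 = 1 → 0x1 << 15 → word 0x9982
word = 0x9982 → little-endian bytes:
  [0]=0x82  [1]=0x99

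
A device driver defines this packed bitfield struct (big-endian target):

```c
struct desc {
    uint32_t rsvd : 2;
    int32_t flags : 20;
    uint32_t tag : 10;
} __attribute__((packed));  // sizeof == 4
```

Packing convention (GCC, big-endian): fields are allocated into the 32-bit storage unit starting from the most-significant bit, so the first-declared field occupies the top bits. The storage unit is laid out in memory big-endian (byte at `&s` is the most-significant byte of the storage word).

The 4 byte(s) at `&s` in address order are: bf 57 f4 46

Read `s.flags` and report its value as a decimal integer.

-10755

[0]=0xbf [1]=0x57 [2]=0xf4 [3]=0x46 (big-endian) → word 0xbf57f446
rsvd:2 @ bit 30 → (0xbf57f446>>30)&0x3 = 0x2
flags:20 @ bit 10 → (0xbf57f446>>10)&0xfffff = 0xfd5fd  ←
tag:10 @ bit 0 → (0xbf57f446>>0)&0x3ff = 0x46
flags signed 20b, MSB=1: 1037821 - 1048576 = -10755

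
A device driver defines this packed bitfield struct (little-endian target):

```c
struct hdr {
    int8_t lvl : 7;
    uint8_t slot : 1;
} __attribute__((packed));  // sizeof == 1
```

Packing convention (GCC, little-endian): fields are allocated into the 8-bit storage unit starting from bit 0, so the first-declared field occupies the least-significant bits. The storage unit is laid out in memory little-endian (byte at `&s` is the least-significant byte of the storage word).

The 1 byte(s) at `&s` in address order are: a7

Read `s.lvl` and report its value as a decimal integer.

39

[0]=0xa7 (little-endian) → word 0xa7
lvl [0+:7] = (word>>0) & 0x7f = 39  ←
slot [7+:1] = (word>>7) & 0x1 = 1
lvl signed 7b, MSB=0: value = 39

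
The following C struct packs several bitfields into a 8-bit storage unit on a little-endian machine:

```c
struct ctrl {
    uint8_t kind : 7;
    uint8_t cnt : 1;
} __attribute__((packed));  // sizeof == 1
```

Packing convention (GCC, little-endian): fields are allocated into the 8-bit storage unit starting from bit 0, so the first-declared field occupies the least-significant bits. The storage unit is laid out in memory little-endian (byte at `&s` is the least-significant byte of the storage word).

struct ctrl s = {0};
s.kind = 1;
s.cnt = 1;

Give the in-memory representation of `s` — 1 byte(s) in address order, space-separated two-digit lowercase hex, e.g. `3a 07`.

81

kind:7 = 1 → 0x1 << 0 → word 0x01
cnt:1 = 1 → 0x1 << 7 → word 0x81
word = 0x81 → little-endian bytes:
  [0]=0x81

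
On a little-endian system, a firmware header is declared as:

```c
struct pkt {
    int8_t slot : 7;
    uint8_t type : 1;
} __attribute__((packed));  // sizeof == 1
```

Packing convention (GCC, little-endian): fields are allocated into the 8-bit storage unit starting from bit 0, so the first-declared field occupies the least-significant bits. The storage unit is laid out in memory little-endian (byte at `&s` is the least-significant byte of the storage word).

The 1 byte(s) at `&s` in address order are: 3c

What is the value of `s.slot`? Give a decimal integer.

60

[0]=0x3c (little-endian) → word 0x3c
slot:7 @ bit 0 → (0x3c>>0)&0x7f = 0x3c  ←
type:1 @ bit 7 → (0x3c>>7)&0x1 = 0x0
slot signed 7b, MSB=0: value = 60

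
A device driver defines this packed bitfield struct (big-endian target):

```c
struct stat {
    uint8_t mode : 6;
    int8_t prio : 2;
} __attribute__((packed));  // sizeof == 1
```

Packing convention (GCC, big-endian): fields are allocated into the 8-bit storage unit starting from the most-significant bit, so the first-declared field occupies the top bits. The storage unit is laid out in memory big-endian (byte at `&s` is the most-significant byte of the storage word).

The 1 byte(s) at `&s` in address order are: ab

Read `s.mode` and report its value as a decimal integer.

42

[0]=0xab (big-endian) → word 0xab
mode [2+:6] = (word>>2) & 0x3f = 42  ←
prio [0+:2] = (word>>0) & 0x3 = 3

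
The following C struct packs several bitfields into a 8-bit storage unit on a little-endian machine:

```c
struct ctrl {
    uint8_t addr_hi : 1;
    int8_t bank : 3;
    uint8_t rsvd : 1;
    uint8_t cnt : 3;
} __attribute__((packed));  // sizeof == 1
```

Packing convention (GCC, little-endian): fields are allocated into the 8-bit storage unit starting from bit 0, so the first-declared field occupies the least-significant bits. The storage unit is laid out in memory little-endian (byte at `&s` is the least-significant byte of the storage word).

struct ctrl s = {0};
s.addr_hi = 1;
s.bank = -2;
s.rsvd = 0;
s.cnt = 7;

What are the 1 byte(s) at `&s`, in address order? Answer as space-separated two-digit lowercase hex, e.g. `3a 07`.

addr_hi (1b) val=1 bits=0x1 at bit 0: 0x01
bank (3b) val=-2 bits=0x6 at bit 1: 0x0d
rsvd (1b) val=0 bits=0x0 at bit 4: 0x0d
cnt (3b) val=7 bits=0x7 at bit 5: 0xed
word = 0xed → little-endian bytes:
  [0]=0xed

ed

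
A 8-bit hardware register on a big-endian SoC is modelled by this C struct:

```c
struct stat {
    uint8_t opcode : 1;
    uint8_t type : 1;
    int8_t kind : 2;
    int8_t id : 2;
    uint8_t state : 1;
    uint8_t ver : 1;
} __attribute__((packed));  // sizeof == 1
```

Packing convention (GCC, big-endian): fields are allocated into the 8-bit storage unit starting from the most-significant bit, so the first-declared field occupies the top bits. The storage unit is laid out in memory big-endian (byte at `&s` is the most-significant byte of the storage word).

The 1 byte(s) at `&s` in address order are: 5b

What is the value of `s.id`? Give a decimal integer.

[0]=0x5b (big-endian) → word 0x5b
opcode:1 @ bit 7 → (0x5b>>7)&0x1 = 0x0
type:1 @ bit 6 → (0x5b>>6)&0x1 = 0x1
kind:2 @ bit 4 → (0x5b>>4)&0x3 = 0x1
id:2 @ bit 2 → (0x5b>>2)&0x3 = 0x2  ←
state:1 @ bit 1 → (0x5b>>1)&0x1 = 0x1
ver:1 @ bit 0 → (0x5b>>0)&0x1 = 0x1
id signed 2b, MSB=1: 2 - 4 = -2

-2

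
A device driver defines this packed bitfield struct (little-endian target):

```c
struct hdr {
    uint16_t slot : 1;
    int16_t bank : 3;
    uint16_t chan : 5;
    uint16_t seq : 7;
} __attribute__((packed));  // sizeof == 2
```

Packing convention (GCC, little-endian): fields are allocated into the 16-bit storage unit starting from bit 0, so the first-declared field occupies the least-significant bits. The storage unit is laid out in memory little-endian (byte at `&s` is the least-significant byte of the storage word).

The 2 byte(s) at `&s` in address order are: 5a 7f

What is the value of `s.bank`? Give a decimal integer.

-3

[0]=0x5a [1]=0x7f (little-endian) → word 0x7f5a
slot:1 @ bit 0 → (0x7f5a>>0)&0x1 = 0x0
bank:3 @ bit 1 → (0x7f5a>>1)&0x7 = 0x5  ←
chan:5 @ bit 4 → (0x7f5a>>4)&0x1f = 0x15
seq:7 @ bit 9 → (0x7f5a>>9)&0x7f = 0x3f
bank signed 3b, MSB=1: 5 - 8 = -3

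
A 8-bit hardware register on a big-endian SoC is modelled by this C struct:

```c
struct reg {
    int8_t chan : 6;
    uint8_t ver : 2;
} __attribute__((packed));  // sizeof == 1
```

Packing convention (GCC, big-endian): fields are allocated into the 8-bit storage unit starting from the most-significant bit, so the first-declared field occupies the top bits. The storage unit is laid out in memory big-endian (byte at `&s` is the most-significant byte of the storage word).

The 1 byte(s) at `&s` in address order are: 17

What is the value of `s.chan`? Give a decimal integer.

5

[0]=0x17 (big-endian) → word 0x17
chan:6 @ bit 2 → (0x17>>2)&0x3f = 0x5  ←
ver:2 @ bit 0 → (0x17>>0)&0x3 = 0x3
chan signed 6b, MSB=0: value = 5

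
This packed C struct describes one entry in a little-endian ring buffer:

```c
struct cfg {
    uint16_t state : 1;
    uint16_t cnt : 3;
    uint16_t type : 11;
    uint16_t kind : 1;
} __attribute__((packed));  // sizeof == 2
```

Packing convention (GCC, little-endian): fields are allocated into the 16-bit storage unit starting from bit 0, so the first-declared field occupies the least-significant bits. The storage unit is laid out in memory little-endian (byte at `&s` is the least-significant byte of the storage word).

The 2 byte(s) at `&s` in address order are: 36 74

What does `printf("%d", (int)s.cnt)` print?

3

[0]=0x36 [1]=0x74 (little-endian) → word 0x7436
state:1 @ bit 0 → (0x7436>>0)&0x1 = 0x0
cnt:3 @ bit 1 → (0x7436>>1)&0x7 = 0x3  ←
type:11 @ bit 4 → (0x7436>>4)&0x7ff = 0x743
kind:1 @ bit 15 → (0x7436>>15)&0x1 = 0x0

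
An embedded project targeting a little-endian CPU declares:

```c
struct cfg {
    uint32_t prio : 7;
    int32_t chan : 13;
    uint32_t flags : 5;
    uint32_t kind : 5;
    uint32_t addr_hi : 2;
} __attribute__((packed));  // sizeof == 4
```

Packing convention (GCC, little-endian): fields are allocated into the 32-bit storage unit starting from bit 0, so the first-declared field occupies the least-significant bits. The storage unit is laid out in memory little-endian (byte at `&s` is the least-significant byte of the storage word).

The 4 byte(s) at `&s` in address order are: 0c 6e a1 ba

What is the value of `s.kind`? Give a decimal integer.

[0]=0x0c [1]=0x6e [2]=0xa1 [3]=0xba (little-endian) → word 0xbaa16e0c
prio:7 @ bit 0 → (0xbaa16e0c>>0)&0x7f = 0xc
chan:13 @ bit 7 → (0xbaa16e0c>>7)&0x1fff = 0x2dc
flags:5 @ bit 20 → (0xbaa16e0c>>20)&0x1f = 0xa
kind:5 @ bit 25 → (0xbaa16e0c>>25)&0x1f = 0x1d  ←
addr_hi:2 @ bit 30 → (0xbaa16e0c>>30)&0x3 = 0x2

29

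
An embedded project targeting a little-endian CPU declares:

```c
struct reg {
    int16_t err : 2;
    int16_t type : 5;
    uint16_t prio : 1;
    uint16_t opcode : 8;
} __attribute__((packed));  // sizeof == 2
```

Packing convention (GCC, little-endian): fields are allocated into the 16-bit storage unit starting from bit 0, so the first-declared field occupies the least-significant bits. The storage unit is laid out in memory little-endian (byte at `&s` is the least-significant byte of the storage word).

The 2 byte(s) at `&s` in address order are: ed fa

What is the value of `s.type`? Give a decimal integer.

-5

[0]=0xed [1]=0xfa (little-endian) → word 0xfaed
err:2 @ bit 0 → (0xfaed>>0)&0x3 = 0x1
type:5 @ bit 2 → (0xfaed>>2)&0x1f = 0x1b  ←
prio:1 @ bit 7 → (0xfaed>>7)&0x1 = 0x1
opcode:8 @ bit 8 → (0xfaed>>8)&0xff = 0xfa
type signed 5b, MSB=1: 27 - 32 = -5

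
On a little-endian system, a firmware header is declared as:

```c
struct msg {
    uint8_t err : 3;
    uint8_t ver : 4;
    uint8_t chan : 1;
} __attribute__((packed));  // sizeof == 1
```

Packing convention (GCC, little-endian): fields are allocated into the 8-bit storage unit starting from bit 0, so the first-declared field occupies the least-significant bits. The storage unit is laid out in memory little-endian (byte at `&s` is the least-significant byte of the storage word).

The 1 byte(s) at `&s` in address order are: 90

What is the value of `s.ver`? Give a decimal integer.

2

[0]=0x90 (little-endian) → word 0x90
err:3 @ bit 0 → (0x90>>0)&0x7 = 0x0
ver:4 @ bit 3 → (0x90>>3)&0xf = 0x2  ←
chan:1 @ bit 7 → (0x90>>7)&0x1 = 0x1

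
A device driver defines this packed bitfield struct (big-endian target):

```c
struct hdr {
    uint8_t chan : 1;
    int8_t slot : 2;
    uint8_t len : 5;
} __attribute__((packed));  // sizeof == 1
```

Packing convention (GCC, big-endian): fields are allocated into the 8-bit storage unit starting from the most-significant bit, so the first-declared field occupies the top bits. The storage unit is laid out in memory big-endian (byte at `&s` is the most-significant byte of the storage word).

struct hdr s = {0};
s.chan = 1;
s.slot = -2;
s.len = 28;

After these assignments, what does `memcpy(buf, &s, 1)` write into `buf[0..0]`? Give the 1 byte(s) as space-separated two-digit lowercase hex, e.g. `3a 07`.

chan (1b) val=1 bits=0x1 at bit 7: 0x80
slot (2b) val=-2 bits=0x2 at bit 5: 0xc0
len (5b) val=28 bits=0x1c at bit 0: 0xdc
word = 0xdc → big-endian bytes:
  [0]=0xdc

dc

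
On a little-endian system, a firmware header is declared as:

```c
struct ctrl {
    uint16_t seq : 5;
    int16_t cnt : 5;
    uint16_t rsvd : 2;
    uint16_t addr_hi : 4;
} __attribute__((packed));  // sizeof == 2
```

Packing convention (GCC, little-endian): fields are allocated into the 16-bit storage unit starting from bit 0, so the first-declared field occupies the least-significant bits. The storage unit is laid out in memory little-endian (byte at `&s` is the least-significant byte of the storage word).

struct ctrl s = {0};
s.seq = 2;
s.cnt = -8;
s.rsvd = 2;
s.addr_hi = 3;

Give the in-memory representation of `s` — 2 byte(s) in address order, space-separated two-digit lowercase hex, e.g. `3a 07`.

[0+:5] seq=2 & 0x1f = 0x2; word=0x0002
[5+:5] cnt=-8 & 0x1f = 0x18; word=0x0302
[10+:2] rsvd=2 & 0x3 = 0x2; word=0x0b02
[12+:4] addr_hi=3 & 0xf = 0x3; word=0x3b02
word = 0x3b02 → little-endian bytes:
  [0]=0x02  [1]=0x3b

02 3b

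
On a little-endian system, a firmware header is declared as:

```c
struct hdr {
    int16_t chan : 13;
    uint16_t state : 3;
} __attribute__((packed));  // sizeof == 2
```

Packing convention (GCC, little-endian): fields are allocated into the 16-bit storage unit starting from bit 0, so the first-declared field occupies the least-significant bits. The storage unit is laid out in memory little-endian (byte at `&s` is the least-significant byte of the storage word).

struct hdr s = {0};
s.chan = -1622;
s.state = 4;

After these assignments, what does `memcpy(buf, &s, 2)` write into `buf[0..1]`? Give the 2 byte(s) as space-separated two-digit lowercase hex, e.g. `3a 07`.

aa 99

chan (13b) val=-1622 bits=0x19aa at bit 0: 0x19aa
state (3b) val=4 bits=0x4 at bit 13: 0x99aa
word = 0x99aa → little-endian bytes:
  [0]=0xaa  [1]=0x99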